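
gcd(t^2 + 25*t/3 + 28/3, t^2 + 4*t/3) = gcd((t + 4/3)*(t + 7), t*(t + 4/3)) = t + 4/3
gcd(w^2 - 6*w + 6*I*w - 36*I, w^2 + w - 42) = w - 6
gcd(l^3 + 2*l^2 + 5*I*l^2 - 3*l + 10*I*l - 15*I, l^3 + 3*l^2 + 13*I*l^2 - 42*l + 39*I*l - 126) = l + 3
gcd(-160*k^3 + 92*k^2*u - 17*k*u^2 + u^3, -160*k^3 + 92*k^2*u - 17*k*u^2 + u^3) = -160*k^3 + 92*k^2*u - 17*k*u^2 + u^3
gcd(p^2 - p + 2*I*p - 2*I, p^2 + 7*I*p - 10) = p + 2*I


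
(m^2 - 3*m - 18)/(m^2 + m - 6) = (m - 6)/(m - 2)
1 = 1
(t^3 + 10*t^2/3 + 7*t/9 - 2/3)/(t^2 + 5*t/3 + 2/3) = (t^2 + 8*t/3 - 1)/(t + 1)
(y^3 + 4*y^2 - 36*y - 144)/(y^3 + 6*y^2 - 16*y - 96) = (y - 6)/(y - 4)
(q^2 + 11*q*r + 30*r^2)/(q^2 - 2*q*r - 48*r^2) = (q + 5*r)/(q - 8*r)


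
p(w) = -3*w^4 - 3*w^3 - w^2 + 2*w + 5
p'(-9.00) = 8039.00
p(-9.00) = -17590.00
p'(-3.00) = 251.00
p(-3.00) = -172.00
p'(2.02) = -137.67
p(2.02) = -69.72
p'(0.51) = -2.95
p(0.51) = 5.16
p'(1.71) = -87.74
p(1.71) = -35.16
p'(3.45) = -604.79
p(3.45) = -548.20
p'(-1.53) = 26.97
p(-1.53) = -6.10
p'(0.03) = 1.93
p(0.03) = 5.06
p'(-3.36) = 362.31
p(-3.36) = -281.58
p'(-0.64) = 2.74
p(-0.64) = 3.59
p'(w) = -12*w^3 - 9*w^2 - 2*w + 2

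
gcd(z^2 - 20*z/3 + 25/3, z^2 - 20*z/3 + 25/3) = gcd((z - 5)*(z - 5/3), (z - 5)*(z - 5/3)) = z^2 - 20*z/3 + 25/3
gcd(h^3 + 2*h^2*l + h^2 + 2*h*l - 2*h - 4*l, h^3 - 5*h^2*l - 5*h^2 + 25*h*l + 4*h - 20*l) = h - 1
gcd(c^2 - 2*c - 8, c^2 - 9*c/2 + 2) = c - 4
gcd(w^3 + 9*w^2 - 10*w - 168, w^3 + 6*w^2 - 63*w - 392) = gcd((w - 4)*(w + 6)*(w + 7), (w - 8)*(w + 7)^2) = w + 7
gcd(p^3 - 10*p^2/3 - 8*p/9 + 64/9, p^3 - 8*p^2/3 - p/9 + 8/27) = p - 8/3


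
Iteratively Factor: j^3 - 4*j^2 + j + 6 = (j - 2)*(j^2 - 2*j - 3) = (j - 3)*(j - 2)*(j + 1)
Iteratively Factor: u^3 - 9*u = (u)*(u^2 - 9) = u*(u - 3)*(u + 3)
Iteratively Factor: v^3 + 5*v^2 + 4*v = (v + 1)*(v^2 + 4*v) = v*(v + 1)*(v + 4)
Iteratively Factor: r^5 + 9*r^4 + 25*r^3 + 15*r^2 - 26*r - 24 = (r + 2)*(r^4 + 7*r^3 + 11*r^2 - 7*r - 12) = (r + 1)*(r + 2)*(r^3 + 6*r^2 + 5*r - 12) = (r + 1)*(r + 2)*(r + 4)*(r^2 + 2*r - 3) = (r - 1)*(r + 1)*(r + 2)*(r + 4)*(r + 3)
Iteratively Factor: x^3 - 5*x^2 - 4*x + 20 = (x - 2)*(x^2 - 3*x - 10) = (x - 2)*(x + 2)*(x - 5)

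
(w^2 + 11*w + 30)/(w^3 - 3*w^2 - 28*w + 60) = (w + 6)/(w^2 - 8*w + 12)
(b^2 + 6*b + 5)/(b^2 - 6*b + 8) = (b^2 + 6*b + 5)/(b^2 - 6*b + 8)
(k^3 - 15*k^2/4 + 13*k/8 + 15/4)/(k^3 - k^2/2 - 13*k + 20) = (k + 3/4)/(k + 4)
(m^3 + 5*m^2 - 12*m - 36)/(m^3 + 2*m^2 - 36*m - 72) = (m - 3)/(m - 6)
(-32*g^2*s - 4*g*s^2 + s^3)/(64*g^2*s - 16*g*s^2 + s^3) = (4*g + s)/(-8*g + s)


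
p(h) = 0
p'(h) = 0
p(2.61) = 0.00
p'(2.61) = 0.00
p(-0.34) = 0.00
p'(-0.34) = 0.00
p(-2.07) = 0.00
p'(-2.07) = 0.00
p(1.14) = 0.00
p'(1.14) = 0.00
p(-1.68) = 0.00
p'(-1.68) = 0.00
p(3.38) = 0.00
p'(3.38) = 0.00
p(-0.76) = 0.00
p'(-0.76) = 0.00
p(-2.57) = 0.00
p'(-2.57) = 0.00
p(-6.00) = 0.00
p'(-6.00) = 0.00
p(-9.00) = 0.00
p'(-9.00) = 0.00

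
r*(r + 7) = r^2 + 7*r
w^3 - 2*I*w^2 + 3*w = w*(w - 3*I)*(w + I)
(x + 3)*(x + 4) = x^2 + 7*x + 12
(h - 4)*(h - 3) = h^2 - 7*h + 12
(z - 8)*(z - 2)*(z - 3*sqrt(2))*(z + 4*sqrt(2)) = z^4 - 10*z^3 + sqrt(2)*z^3 - 10*sqrt(2)*z^2 - 8*z^2 + 16*sqrt(2)*z + 240*z - 384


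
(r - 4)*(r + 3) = r^2 - r - 12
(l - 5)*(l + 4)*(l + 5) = l^3 + 4*l^2 - 25*l - 100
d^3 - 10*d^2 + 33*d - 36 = (d - 4)*(d - 3)^2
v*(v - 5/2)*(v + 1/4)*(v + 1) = v^4 - 5*v^3/4 - 23*v^2/8 - 5*v/8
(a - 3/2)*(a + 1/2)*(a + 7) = a^3 + 6*a^2 - 31*a/4 - 21/4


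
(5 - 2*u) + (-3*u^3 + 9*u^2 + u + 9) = -3*u^3 + 9*u^2 - u + 14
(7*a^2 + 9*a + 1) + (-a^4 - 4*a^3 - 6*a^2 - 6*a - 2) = -a^4 - 4*a^3 + a^2 + 3*a - 1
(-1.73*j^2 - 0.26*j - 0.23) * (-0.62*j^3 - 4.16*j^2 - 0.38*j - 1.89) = 1.0726*j^5 + 7.358*j^4 + 1.8816*j^3 + 4.3253*j^2 + 0.5788*j + 0.4347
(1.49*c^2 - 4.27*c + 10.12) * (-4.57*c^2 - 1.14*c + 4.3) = -6.8093*c^4 + 17.8153*c^3 - 34.9736*c^2 - 29.8978*c + 43.516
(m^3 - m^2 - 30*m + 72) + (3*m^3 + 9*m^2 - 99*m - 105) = 4*m^3 + 8*m^2 - 129*m - 33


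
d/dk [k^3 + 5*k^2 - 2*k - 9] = 3*k^2 + 10*k - 2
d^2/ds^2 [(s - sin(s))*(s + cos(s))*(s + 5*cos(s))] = s^2*sin(s) - 6*s^2*cos(s) - 24*s*sin(s) + 12*s*sin(2*s) - 4*s*cos(s) - 10*s*cos(2*s) + 6*s - 3*sin(s)/4 - 10*sin(2*s) + 45*sin(3*s)/4 + 12*cos(s) - 12*cos(2*s)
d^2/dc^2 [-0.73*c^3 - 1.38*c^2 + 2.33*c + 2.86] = -4.38*c - 2.76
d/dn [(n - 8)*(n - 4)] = 2*n - 12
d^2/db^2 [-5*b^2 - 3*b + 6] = -10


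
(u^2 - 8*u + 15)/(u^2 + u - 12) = (u - 5)/(u + 4)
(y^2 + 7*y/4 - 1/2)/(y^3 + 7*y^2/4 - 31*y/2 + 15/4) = (y + 2)/(y^2 + 2*y - 15)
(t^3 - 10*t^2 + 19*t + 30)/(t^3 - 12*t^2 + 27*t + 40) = (t - 6)/(t - 8)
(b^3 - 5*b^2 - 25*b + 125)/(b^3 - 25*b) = (b - 5)/b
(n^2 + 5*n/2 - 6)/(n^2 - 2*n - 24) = (n - 3/2)/(n - 6)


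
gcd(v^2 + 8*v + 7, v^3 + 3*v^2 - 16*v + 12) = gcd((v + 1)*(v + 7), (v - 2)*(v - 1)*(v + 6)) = 1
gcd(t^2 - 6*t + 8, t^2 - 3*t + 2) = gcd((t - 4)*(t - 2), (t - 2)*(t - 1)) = t - 2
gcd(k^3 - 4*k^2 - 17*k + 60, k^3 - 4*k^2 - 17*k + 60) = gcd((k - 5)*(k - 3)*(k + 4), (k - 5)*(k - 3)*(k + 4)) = k^3 - 4*k^2 - 17*k + 60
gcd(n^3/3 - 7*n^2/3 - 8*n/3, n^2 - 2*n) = n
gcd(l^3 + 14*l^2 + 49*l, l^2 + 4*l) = l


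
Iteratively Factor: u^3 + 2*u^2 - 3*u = (u - 1)*(u^2 + 3*u) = u*(u - 1)*(u + 3)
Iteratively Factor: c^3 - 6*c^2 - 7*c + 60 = (c - 5)*(c^2 - c - 12) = (c - 5)*(c - 4)*(c + 3)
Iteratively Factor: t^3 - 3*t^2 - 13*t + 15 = (t + 3)*(t^2 - 6*t + 5) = (t - 5)*(t + 3)*(t - 1)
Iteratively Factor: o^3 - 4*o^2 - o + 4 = (o + 1)*(o^2 - 5*o + 4) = (o - 1)*(o + 1)*(o - 4)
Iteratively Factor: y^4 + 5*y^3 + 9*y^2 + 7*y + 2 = (y + 2)*(y^3 + 3*y^2 + 3*y + 1) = (y + 1)*(y + 2)*(y^2 + 2*y + 1) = (y + 1)^2*(y + 2)*(y + 1)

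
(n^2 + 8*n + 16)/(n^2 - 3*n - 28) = (n + 4)/(n - 7)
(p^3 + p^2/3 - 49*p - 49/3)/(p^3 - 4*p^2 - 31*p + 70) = (3*p^2 + 22*p + 7)/(3*(p^2 + 3*p - 10))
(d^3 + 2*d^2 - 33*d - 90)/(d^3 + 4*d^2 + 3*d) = (d^2 - d - 30)/(d*(d + 1))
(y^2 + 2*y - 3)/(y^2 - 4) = (y^2 + 2*y - 3)/(y^2 - 4)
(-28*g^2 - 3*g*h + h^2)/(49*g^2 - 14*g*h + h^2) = (-4*g - h)/(7*g - h)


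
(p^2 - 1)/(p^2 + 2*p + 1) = (p - 1)/(p + 1)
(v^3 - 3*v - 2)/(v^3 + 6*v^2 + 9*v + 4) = (v - 2)/(v + 4)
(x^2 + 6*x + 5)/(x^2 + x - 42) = (x^2 + 6*x + 5)/(x^2 + x - 42)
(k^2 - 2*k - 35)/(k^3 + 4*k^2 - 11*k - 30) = (k - 7)/(k^2 - k - 6)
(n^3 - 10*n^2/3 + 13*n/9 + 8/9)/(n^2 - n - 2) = (-9*n^3 + 30*n^2 - 13*n - 8)/(9*(-n^2 + n + 2))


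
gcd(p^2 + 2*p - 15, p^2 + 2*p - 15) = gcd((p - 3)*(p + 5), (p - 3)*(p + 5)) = p^2 + 2*p - 15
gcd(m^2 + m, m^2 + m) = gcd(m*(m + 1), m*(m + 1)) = m^2 + m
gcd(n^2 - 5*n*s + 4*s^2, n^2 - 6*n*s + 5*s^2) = -n + s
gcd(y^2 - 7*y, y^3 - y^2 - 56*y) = y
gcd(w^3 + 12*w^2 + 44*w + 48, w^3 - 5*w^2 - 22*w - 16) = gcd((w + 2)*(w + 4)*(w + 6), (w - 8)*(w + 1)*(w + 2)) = w + 2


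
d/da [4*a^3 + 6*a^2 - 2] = 12*a*(a + 1)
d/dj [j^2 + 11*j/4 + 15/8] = 2*j + 11/4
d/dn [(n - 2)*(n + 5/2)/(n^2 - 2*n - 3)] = (-5*n^2 + 8*n - 23)/(2*(n^4 - 4*n^3 - 2*n^2 + 12*n + 9))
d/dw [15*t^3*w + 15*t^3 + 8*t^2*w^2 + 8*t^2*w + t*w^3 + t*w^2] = t*(15*t^2 + 16*t*w + 8*t + 3*w^2 + 2*w)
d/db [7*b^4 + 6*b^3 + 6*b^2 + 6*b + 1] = 28*b^3 + 18*b^2 + 12*b + 6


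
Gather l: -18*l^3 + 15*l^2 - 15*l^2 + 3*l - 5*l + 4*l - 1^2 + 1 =-18*l^3 + 2*l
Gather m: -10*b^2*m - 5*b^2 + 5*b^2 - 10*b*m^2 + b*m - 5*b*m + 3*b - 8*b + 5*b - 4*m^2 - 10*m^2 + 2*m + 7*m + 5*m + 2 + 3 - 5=m^2*(-10*b - 14) + m*(-10*b^2 - 4*b + 14)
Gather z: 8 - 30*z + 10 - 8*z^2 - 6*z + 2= -8*z^2 - 36*z + 20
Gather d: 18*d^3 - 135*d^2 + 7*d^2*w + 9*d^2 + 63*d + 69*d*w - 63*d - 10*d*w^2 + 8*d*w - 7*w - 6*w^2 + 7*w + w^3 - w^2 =18*d^3 + d^2*(7*w - 126) + d*(-10*w^2 + 77*w) + w^3 - 7*w^2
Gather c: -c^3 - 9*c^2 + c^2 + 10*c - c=-c^3 - 8*c^2 + 9*c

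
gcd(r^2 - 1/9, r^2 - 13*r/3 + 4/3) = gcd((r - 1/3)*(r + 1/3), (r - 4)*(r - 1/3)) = r - 1/3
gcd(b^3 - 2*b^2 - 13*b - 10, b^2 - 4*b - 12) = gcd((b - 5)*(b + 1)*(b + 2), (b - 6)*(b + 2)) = b + 2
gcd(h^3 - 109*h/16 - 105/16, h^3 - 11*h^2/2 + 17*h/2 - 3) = h - 3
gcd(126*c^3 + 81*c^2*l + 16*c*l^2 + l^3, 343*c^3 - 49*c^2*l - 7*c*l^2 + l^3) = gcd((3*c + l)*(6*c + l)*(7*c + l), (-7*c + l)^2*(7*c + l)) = 7*c + l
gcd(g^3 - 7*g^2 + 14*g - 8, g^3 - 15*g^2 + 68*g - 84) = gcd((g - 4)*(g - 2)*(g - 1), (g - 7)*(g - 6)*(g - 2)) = g - 2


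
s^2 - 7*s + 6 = (s - 6)*(s - 1)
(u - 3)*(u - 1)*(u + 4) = u^3 - 13*u + 12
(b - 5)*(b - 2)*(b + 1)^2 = b^4 - 5*b^3 - 3*b^2 + 13*b + 10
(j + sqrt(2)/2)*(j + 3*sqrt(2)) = j^2 + 7*sqrt(2)*j/2 + 3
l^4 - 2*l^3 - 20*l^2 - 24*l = l*(l - 6)*(l + 2)^2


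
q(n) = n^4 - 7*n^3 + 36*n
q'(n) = 4*n^3 - 21*n^2 + 36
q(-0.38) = -13.28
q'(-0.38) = 32.75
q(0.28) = 9.93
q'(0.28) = 34.44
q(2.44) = 21.60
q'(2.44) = -30.92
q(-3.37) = 275.57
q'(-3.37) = -355.59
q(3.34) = -16.13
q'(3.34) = -49.23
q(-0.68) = -22.07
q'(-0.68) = 25.03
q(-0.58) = -19.40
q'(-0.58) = 28.16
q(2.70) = 12.56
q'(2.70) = -38.36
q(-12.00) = 32400.00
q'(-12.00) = -9900.00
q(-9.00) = 11340.00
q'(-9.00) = -4581.00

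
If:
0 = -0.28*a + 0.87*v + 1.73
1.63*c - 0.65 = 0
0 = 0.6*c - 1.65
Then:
No Solution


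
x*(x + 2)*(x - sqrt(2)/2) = x^3 - sqrt(2)*x^2/2 + 2*x^2 - sqrt(2)*x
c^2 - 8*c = c*(c - 8)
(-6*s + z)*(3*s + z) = -18*s^2 - 3*s*z + z^2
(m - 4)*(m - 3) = m^2 - 7*m + 12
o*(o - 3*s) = o^2 - 3*o*s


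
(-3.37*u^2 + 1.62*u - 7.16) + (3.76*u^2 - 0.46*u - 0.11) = 0.39*u^2 + 1.16*u - 7.27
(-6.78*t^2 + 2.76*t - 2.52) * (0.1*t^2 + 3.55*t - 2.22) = -0.678*t^4 - 23.793*t^3 + 24.5976*t^2 - 15.0732*t + 5.5944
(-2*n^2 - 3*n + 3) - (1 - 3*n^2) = n^2 - 3*n + 2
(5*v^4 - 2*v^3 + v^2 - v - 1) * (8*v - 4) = 40*v^5 - 36*v^4 + 16*v^3 - 12*v^2 - 4*v + 4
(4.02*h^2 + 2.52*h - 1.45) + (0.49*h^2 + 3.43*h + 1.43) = 4.51*h^2 + 5.95*h - 0.02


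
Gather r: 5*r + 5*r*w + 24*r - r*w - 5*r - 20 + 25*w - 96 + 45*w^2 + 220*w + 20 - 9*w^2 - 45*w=r*(4*w + 24) + 36*w^2 + 200*w - 96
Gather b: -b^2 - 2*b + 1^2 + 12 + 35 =-b^2 - 2*b + 48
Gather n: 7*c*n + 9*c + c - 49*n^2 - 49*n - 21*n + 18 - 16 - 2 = 10*c - 49*n^2 + n*(7*c - 70)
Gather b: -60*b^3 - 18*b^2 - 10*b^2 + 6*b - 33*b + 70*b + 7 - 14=-60*b^3 - 28*b^2 + 43*b - 7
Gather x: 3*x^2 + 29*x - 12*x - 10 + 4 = 3*x^2 + 17*x - 6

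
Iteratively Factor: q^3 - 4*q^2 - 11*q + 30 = (q - 2)*(q^2 - 2*q - 15) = (q - 2)*(q + 3)*(q - 5)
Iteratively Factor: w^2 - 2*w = (w)*(w - 2)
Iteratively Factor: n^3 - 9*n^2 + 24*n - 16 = (n - 4)*(n^2 - 5*n + 4) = (n - 4)^2*(n - 1)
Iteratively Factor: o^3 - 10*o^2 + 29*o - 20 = (o - 1)*(o^2 - 9*o + 20) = (o - 5)*(o - 1)*(o - 4)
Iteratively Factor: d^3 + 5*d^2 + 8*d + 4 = (d + 1)*(d^2 + 4*d + 4) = (d + 1)*(d + 2)*(d + 2)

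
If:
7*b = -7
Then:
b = -1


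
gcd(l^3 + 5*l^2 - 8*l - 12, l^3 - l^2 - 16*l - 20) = 1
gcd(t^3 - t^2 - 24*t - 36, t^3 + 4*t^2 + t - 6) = t^2 + 5*t + 6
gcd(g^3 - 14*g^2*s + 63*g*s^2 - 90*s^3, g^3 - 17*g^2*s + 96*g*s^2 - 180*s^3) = g^2 - 11*g*s + 30*s^2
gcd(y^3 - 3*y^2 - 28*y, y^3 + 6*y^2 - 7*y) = y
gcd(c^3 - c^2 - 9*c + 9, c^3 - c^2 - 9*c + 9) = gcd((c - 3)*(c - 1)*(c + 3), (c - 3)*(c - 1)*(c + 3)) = c^3 - c^2 - 9*c + 9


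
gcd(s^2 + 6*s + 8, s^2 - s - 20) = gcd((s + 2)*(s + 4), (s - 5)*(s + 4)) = s + 4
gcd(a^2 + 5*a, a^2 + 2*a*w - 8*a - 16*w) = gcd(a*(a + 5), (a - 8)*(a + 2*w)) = 1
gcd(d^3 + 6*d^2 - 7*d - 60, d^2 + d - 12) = d^2 + d - 12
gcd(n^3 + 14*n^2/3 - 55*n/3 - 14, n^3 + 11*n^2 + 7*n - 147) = n^2 + 4*n - 21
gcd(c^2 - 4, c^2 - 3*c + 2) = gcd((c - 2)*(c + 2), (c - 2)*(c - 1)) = c - 2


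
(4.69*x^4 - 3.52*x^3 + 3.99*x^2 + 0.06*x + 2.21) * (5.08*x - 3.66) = 23.8252*x^5 - 35.047*x^4 + 33.1524*x^3 - 14.2986*x^2 + 11.0072*x - 8.0886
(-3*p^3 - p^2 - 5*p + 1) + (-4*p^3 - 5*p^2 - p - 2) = -7*p^3 - 6*p^2 - 6*p - 1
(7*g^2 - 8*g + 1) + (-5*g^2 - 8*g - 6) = 2*g^2 - 16*g - 5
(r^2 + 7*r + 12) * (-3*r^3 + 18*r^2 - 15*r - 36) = -3*r^5 - 3*r^4 + 75*r^3 + 75*r^2 - 432*r - 432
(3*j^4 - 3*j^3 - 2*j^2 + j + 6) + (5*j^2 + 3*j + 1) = 3*j^4 - 3*j^3 + 3*j^2 + 4*j + 7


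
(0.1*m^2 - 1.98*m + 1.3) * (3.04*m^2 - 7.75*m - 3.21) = 0.304*m^4 - 6.7942*m^3 + 18.976*m^2 - 3.7192*m - 4.173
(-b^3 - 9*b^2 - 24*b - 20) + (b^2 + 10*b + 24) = -b^3 - 8*b^2 - 14*b + 4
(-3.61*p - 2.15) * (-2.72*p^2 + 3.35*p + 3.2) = 9.8192*p^3 - 6.2455*p^2 - 18.7545*p - 6.88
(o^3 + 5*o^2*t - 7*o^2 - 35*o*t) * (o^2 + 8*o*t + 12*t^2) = o^5 + 13*o^4*t - 7*o^4 + 52*o^3*t^2 - 91*o^3*t + 60*o^2*t^3 - 364*o^2*t^2 - 420*o*t^3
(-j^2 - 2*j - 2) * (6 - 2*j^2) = 2*j^4 + 4*j^3 - 2*j^2 - 12*j - 12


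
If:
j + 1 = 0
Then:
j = -1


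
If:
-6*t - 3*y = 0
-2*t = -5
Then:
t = 5/2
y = -5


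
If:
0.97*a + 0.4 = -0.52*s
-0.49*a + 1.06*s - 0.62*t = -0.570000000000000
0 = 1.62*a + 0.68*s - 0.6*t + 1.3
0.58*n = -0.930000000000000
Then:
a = -0.37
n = -1.60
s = -0.08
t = 1.08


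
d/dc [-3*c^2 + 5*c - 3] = 5 - 6*c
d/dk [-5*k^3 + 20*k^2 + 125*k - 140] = -15*k^2 + 40*k + 125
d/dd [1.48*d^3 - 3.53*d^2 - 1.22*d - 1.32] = 4.44*d^2 - 7.06*d - 1.22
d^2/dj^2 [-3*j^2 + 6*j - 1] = -6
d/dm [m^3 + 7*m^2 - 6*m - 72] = 3*m^2 + 14*m - 6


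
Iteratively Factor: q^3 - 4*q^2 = (q)*(q^2 - 4*q) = q*(q - 4)*(q)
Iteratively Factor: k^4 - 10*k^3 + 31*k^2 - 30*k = (k)*(k^3 - 10*k^2 + 31*k - 30) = k*(k - 5)*(k^2 - 5*k + 6) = k*(k - 5)*(k - 2)*(k - 3)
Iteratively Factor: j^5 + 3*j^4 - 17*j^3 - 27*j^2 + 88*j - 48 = (j - 1)*(j^4 + 4*j^3 - 13*j^2 - 40*j + 48) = (j - 1)*(j + 4)*(j^3 - 13*j + 12) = (j - 3)*(j - 1)*(j + 4)*(j^2 + 3*j - 4) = (j - 3)*(j - 1)^2*(j + 4)*(j + 4)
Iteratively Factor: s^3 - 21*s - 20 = (s + 4)*(s^2 - 4*s - 5) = (s + 1)*(s + 4)*(s - 5)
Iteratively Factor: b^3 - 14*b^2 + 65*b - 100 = (b - 5)*(b^2 - 9*b + 20) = (b - 5)*(b - 4)*(b - 5)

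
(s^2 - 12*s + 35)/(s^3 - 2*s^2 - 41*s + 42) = (s - 5)/(s^2 + 5*s - 6)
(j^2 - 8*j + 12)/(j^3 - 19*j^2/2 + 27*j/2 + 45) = 2*(j - 2)/(2*j^2 - 7*j - 15)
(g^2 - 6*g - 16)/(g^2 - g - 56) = (g + 2)/(g + 7)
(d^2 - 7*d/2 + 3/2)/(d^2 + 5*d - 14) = (2*d^2 - 7*d + 3)/(2*(d^2 + 5*d - 14))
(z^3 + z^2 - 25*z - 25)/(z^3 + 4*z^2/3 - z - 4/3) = 3*(z^2 - 25)/(3*z^2 + z - 4)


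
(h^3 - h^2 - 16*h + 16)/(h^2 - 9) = (h^3 - h^2 - 16*h + 16)/(h^2 - 9)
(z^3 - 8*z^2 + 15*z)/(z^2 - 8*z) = (z^2 - 8*z + 15)/(z - 8)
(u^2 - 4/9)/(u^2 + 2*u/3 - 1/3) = (9*u^2 - 4)/(3*(3*u^2 + 2*u - 1))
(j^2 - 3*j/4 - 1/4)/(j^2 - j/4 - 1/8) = 2*(j - 1)/(2*j - 1)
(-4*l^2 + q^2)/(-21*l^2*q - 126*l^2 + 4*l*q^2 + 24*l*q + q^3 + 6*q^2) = (-4*l^2 + q^2)/(-21*l^2*q - 126*l^2 + 4*l*q^2 + 24*l*q + q^3 + 6*q^2)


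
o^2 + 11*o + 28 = (o + 4)*(o + 7)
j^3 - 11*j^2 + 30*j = j*(j - 6)*(j - 5)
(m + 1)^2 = m^2 + 2*m + 1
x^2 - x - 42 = (x - 7)*(x + 6)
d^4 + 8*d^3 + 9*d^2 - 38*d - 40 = (d - 2)*(d + 1)*(d + 4)*(d + 5)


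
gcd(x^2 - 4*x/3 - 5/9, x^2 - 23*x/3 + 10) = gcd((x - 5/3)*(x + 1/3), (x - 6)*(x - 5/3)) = x - 5/3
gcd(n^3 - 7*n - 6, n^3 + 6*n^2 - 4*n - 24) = n + 2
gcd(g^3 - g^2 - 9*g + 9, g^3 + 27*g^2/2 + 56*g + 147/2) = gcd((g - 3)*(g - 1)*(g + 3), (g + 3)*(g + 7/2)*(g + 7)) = g + 3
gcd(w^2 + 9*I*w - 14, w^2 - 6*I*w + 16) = w + 2*I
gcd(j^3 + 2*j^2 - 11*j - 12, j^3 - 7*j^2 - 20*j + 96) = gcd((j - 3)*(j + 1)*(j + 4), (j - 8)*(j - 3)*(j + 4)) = j^2 + j - 12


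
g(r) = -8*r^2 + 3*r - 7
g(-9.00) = -682.00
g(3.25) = -81.75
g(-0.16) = -7.68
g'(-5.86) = 96.76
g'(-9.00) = 147.00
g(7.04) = -382.37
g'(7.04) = -109.64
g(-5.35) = -252.03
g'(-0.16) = 5.56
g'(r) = 3 - 16*r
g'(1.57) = -22.12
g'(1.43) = -19.88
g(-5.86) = -299.30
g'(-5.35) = 88.60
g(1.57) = -22.01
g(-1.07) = -19.37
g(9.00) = -628.00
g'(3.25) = -49.00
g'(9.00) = -141.00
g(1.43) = -19.07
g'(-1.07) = 20.12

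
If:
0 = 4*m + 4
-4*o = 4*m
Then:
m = -1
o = 1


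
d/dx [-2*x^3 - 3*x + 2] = -6*x^2 - 3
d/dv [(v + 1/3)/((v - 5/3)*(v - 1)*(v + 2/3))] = 3*(-54*v^3 + 27*v^2 + 36*v + 31)/(81*v^6 - 324*v^5 + 306*v^4 + 216*v^3 - 359*v^2 - 20*v + 100)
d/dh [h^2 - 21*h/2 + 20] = 2*h - 21/2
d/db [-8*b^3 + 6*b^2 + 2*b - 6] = -24*b^2 + 12*b + 2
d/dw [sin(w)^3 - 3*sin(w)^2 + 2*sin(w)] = (3*sin(w)^2 - 6*sin(w) + 2)*cos(w)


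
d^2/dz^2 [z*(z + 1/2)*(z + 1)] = 6*z + 3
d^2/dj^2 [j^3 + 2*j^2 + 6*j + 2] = 6*j + 4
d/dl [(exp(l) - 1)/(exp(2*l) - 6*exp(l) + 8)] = (2*(1 - exp(l))*(exp(l) - 3) + exp(2*l) - 6*exp(l) + 8)*exp(l)/(exp(2*l) - 6*exp(l) + 8)^2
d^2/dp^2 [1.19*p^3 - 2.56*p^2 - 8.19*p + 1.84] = 7.14*p - 5.12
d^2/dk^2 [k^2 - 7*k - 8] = 2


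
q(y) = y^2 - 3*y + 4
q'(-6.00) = -15.00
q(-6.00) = 58.00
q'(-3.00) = -9.00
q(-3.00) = 22.00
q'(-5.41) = -13.82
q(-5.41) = 49.50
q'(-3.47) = -9.94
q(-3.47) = 26.45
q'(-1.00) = -5.00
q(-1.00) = 8.00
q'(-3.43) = -9.86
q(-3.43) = 26.05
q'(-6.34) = -15.68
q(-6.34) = 63.22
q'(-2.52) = -8.04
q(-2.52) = 17.91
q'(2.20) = 1.40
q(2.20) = 2.24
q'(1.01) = -0.98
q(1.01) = 1.99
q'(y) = 2*y - 3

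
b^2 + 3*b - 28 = (b - 4)*(b + 7)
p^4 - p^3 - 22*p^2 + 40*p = p*(p - 4)*(p - 2)*(p + 5)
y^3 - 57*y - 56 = (y - 8)*(y + 1)*(y + 7)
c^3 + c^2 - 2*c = c*(c - 1)*(c + 2)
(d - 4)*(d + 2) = d^2 - 2*d - 8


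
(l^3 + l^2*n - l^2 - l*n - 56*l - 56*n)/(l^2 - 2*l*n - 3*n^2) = (l^2 - l - 56)/(l - 3*n)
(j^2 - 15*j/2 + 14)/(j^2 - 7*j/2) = (j - 4)/j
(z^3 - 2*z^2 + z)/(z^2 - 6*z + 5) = z*(z - 1)/(z - 5)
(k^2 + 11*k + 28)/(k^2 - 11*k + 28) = (k^2 + 11*k + 28)/(k^2 - 11*k + 28)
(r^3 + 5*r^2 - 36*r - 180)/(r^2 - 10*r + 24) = (r^2 + 11*r + 30)/(r - 4)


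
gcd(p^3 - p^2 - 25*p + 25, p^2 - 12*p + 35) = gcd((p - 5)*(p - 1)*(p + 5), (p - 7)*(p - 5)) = p - 5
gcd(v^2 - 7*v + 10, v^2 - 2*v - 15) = v - 5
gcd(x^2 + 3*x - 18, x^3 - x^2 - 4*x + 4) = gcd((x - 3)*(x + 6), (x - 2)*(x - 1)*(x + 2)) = 1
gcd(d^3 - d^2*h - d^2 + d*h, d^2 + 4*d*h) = d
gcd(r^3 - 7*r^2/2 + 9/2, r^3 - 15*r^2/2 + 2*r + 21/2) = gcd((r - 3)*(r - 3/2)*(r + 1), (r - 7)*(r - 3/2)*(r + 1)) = r^2 - r/2 - 3/2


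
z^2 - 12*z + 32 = (z - 8)*(z - 4)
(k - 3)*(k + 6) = k^2 + 3*k - 18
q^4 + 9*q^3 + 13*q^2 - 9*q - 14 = (q - 1)*(q + 1)*(q + 2)*(q + 7)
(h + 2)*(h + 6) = h^2 + 8*h + 12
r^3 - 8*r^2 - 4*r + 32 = (r - 8)*(r - 2)*(r + 2)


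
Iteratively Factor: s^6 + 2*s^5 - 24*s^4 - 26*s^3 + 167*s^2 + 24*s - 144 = (s - 3)*(s^5 + 5*s^4 - 9*s^3 - 53*s^2 + 8*s + 48) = (s - 3)*(s - 1)*(s^4 + 6*s^3 - 3*s^2 - 56*s - 48) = (s - 3)*(s - 1)*(s + 4)*(s^3 + 2*s^2 - 11*s - 12) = (s - 3)*(s - 1)*(s + 4)^2*(s^2 - 2*s - 3) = (s - 3)*(s - 1)*(s + 1)*(s + 4)^2*(s - 3)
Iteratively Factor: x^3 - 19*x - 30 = (x + 2)*(x^2 - 2*x - 15) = (x + 2)*(x + 3)*(x - 5)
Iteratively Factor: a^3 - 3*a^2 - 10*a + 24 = (a + 3)*(a^2 - 6*a + 8) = (a - 2)*(a + 3)*(a - 4)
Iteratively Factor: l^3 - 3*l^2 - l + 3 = (l + 1)*(l^2 - 4*l + 3) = (l - 3)*(l + 1)*(l - 1)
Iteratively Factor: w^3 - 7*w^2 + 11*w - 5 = (w - 1)*(w^2 - 6*w + 5) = (w - 1)^2*(w - 5)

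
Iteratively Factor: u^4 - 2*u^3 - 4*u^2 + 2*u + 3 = (u + 1)*(u^3 - 3*u^2 - u + 3) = (u - 3)*(u + 1)*(u^2 - 1) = (u - 3)*(u - 1)*(u + 1)*(u + 1)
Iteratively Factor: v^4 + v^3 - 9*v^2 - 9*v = (v - 3)*(v^3 + 4*v^2 + 3*v) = v*(v - 3)*(v^2 + 4*v + 3) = v*(v - 3)*(v + 1)*(v + 3)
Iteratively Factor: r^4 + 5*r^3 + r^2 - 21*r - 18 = (r + 3)*(r^3 + 2*r^2 - 5*r - 6) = (r - 2)*(r + 3)*(r^2 + 4*r + 3) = (r - 2)*(r + 3)^2*(r + 1)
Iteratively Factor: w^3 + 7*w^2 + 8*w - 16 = (w - 1)*(w^2 + 8*w + 16) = (w - 1)*(w + 4)*(w + 4)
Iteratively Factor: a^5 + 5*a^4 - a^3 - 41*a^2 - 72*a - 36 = (a + 3)*(a^4 + 2*a^3 - 7*a^2 - 20*a - 12) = (a - 3)*(a + 3)*(a^3 + 5*a^2 + 8*a + 4) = (a - 3)*(a + 1)*(a + 3)*(a^2 + 4*a + 4) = (a - 3)*(a + 1)*(a + 2)*(a + 3)*(a + 2)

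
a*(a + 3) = a^2 + 3*a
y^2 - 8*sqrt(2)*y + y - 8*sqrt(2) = (y + 1)*(y - 8*sqrt(2))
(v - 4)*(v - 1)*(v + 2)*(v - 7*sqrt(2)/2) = v^4 - 7*sqrt(2)*v^3/2 - 3*v^3 - 6*v^2 + 21*sqrt(2)*v^2/2 + 8*v + 21*sqrt(2)*v - 28*sqrt(2)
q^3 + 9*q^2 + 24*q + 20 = (q + 2)^2*(q + 5)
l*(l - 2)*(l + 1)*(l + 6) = l^4 + 5*l^3 - 8*l^2 - 12*l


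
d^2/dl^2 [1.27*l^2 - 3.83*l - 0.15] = 2.54000000000000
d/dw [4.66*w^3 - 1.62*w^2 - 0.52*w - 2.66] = 13.98*w^2 - 3.24*w - 0.52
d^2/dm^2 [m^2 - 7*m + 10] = 2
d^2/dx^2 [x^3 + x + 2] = 6*x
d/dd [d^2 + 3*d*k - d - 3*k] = 2*d + 3*k - 1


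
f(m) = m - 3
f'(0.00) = 1.00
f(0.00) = -3.00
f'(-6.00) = 1.00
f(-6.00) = -9.00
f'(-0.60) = 1.00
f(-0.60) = -3.60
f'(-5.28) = 1.00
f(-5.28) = -8.28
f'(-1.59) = 1.00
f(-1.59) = -4.59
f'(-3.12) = 1.00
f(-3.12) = -6.12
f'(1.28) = 1.00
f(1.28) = -1.72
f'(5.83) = 1.00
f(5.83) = 2.83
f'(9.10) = 1.00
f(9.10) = 6.10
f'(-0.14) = 1.00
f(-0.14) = -3.14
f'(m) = 1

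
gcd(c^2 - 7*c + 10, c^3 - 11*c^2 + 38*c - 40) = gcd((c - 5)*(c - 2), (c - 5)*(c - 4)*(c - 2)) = c^2 - 7*c + 10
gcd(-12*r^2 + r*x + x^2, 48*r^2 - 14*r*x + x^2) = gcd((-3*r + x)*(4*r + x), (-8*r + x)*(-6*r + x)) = 1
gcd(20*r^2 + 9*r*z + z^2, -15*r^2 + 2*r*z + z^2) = 5*r + z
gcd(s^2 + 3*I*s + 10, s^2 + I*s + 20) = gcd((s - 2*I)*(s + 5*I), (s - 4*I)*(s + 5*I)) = s + 5*I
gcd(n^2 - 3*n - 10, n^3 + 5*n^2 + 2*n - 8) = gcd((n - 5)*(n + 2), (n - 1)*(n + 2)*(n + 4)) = n + 2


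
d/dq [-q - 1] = -1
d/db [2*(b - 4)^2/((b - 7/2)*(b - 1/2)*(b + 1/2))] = 32*(-4*b^4 + 64*b^3 - 305*b^2 + 455*b - 12)/(64*b^6 - 448*b^5 + 752*b^4 + 224*b^3 - 388*b^2 - 28*b + 49)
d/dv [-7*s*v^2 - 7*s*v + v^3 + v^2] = -14*s*v - 7*s + 3*v^2 + 2*v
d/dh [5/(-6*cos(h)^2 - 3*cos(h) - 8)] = -15*(4*cos(h) + 1)*sin(h)/(6*cos(h)^2 + 3*cos(h) + 8)^2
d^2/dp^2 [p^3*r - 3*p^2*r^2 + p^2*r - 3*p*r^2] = 2*r*(3*p - 3*r + 1)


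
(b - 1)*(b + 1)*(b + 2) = b^3 + 2*b^2 - b - 2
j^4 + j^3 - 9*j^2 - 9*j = j*(j - 3)*(j + 1)*(j + 3)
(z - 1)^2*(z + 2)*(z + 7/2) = z^4 + 7*z^3/2 - 3*z^2 - 17*z/2 + 7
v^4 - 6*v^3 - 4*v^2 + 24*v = v*(v - 6)*(v - 2)*(v + 2)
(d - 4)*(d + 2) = d^2 - 2*d - 8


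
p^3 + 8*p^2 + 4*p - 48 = (p - 2)*(p + 4)*(p + 6)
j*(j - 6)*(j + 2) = j^3 - 4*j^2 - 12*j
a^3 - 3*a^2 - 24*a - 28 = (a - 7)*(a + 2)^2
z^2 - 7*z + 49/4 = (z - 7/2)^2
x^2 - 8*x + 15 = (x - 5)*(x - 3)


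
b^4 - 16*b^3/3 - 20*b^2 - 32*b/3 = b*(b - 8)*(b + 2/3)*(b + 2)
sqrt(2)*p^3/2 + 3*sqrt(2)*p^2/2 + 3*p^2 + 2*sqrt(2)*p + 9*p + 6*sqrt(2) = (p + 3)*(p + 2*sqrt(2))*(sqrt(2)*p/2 + 1)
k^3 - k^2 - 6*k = k*(k - 3)*(k + 2)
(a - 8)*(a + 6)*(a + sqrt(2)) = a^3 - 2*a^2 + sqrt(2)*a^2 - 48*a - 2*sqrt(2)*a - 48*sqrt(2)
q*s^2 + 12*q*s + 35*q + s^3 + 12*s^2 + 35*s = (q + s)*(s + 5)*(s + 7)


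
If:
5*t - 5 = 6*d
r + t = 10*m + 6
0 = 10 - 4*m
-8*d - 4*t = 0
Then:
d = -5/16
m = 5/2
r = 243/8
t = 5/8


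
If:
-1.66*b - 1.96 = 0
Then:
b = -1.18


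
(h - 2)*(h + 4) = h^2 + 2*h - 8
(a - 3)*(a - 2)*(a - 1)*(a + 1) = a^4 - 5*a^3 + 5*a^2 + 5*a - 6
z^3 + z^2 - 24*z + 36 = (z - 3)*(z - 2)*(z + 6)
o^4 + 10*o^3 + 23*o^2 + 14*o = o*(o + 1)*(o + 2)*(o + 7)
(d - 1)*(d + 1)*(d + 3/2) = d^3 + 3*d^2/2 - d - 3/2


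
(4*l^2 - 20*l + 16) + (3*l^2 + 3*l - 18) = 7*l^2 - 17*l - 2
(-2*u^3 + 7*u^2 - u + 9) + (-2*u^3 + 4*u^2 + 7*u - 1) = -4*u^3 + 11*u^2 + 6*u + 8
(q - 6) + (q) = 2*q - 6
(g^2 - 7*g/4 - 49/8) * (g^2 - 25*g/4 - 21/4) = g^4 - 8*g^3 - 7*g^2/16 + 1519*g/32 + 1029/32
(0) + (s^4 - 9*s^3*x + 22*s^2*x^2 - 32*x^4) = s^4 - 9*s^3*x + 22*s^2*x^2 - 32*x^4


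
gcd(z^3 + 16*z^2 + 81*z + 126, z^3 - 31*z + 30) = z + 6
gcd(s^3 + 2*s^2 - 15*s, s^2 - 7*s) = s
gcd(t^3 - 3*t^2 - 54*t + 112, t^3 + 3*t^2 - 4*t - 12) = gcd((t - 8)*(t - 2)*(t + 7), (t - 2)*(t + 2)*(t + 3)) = t - 2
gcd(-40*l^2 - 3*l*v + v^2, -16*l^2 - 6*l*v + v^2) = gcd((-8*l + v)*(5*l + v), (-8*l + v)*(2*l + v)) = -8*l + v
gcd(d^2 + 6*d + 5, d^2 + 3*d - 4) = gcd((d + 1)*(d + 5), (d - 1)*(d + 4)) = 1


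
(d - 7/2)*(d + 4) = d^2 + d/2 - 14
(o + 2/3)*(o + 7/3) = o^2 + 3*o + 14/9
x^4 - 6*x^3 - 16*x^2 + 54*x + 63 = (x - 7)*(x - 3)*(x + 1)*(x + 3)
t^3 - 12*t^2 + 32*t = t*(t - 8)*(t - 4)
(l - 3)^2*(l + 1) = l^3 - 5*l^2 + 3*l + 9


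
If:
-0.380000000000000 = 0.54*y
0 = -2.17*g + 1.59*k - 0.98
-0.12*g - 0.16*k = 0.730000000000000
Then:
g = -2.45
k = -2.73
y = -0.70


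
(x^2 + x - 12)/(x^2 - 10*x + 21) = (x + 4)/(x - 7)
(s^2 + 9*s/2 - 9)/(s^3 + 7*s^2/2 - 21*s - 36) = (2*s - 3)/(2*s^2 - 5*s - 12)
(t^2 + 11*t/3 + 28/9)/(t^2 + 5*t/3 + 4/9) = (3*t + 7)/(3*t + 1)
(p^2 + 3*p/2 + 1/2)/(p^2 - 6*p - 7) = (p + 1/2)/(p - 7)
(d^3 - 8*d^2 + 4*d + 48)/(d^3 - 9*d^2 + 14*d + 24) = (d + 2)/(d + 1)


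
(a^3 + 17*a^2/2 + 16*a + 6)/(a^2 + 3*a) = (a^3 + 17*a^2/2 + 16*a + 6)/(a*(a + 3))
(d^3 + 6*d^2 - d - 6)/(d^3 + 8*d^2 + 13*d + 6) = (d - 1)/(d + 1)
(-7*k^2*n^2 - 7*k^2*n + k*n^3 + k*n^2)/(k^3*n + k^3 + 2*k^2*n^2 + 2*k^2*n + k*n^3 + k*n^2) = n*(-7*k + n)/(k^2 + 2*k*n + n^2)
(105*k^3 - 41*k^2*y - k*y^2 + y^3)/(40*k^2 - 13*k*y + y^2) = (-21*k^2 + 4*k*y + y^2)/(-8*k + y)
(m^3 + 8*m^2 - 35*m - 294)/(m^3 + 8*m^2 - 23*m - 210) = (m^2 + m - 42)/(m^2 + m - 30)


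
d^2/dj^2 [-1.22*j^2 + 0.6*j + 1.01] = -2.44000000000000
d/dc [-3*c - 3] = -3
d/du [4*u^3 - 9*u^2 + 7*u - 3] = 12*u^2 - 18*u + 7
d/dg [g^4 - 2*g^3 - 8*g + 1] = 4*g^3 - 6*g^2 - 8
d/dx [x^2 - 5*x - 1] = 2*x - 5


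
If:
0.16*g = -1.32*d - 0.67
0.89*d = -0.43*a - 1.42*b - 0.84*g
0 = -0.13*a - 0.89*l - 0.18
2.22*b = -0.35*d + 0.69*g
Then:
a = -6.84615384615385*l - 1.38461538461538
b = 0.808953069337168*l + 0.336542353317956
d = -0.297207416454863*l - 0.601820277098198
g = 2.45196118575262*l + 0.777517286060136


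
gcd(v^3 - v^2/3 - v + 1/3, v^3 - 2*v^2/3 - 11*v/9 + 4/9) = v^2 + 2*v/3 - 1/3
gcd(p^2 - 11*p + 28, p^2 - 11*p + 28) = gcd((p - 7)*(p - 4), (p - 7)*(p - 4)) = p^2 - 11*p + 28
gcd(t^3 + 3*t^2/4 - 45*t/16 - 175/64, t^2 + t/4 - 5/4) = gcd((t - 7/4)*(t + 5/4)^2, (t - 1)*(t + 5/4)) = t + 5/4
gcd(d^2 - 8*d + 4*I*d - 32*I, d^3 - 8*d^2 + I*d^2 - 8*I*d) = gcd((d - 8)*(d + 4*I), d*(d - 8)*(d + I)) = d - 8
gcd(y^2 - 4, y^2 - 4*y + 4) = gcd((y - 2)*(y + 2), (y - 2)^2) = y - 2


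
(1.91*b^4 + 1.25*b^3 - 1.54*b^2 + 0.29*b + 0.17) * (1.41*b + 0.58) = 2.6931*b^5 + 2.8703*b^4 - 1.4464*b^3 - 0.4843*b^2 + 0.4079*b + 0.0986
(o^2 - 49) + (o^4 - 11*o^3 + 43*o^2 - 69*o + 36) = o^4 - 11*o^3 + 44*o^2 - 69*o - 13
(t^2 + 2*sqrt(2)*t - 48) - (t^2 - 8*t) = 2*sqrt(2)*t + 8*t - 48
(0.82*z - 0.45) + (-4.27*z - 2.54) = -3.45*z - 2.99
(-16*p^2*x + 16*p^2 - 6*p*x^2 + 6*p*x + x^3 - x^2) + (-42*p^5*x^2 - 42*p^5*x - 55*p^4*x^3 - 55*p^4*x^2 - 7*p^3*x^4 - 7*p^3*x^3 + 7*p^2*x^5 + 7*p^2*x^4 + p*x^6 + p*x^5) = -42*p^5*x^2 - 42*p^5*x - 55*p^4*x^3 - 55*p^4*x^2 - 7*p^3*x^4 - 7*p^3*x^3 + 7*p^2*x^5 + 7*p^2*x^4 - 16*p^2*x + 16*p^2 + p*x^6 + p*x^5 - 6*p*x^2 + 6*p*x + x^3 - x^2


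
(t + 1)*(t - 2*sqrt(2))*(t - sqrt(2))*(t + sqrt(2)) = t^4 - 2*sqrt(2)*t^3 + t^3 - 2*sqrt(2)*t^2 - 2*t^2 - 2*t + 4*sqrt(2)*t + 4*sqrt(2)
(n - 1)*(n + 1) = n^2 - 1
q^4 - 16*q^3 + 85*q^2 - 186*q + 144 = (q - 8)*(q - 3)^2*(q - 2)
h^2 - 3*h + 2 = (h - 2)*(h - 1)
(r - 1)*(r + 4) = r^2 + 3*r - 4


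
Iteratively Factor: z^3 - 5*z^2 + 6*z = (z - 2)*(z^2 - 3*z) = z*(z - 2)*(z - 3)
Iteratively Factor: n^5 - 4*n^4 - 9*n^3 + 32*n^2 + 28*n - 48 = (n - 4)*(n^4 - 9*n^2 - 4*n + 12) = (n - 4)*(n - 3)*(n^3 + 3*n^2 - 4) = (n - 4)*(n - 3)*(n - 1)*(n^2 + 4*n + 4) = (n - 4)*(n - 3)*(n - 1)*(n + 2)*(n + 2)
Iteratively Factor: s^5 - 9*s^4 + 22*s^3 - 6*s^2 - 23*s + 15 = (s - 3)*(s^4 - 6*s^3 + 4*s^2 + 6*s - 5) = (s - 3)*(s + 1)*(s^3 - 7*s^2 + 11*s - 5) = (s - 3)*(s - 1)*(s + 1)*(s^2 - 6*s + 5) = (s - 5)*(s - 3)*(s - 1)*(s + 1)*(s - 1)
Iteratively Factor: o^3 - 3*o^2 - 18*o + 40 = (o - 2)*(o^2 - o - 20) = (o - 5)*(o - 2)*(o + 4)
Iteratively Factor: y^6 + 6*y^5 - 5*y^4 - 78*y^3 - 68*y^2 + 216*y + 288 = (y + 3)*(y^5 + 3*y^4 - 14*y^3 - 36*y^2 + 40*y + 96) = (y + 3)*(y + 4)*(y^4 - y^3 - 10*y^2 + 4*y + 24) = (y - 2)*(y + 3)*(y + 4)*(y^3 + y^2 - 8*y - 12) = (y - 2)*(y + 2)*(y + 3)*(y + 4)*(y^2 - y - 6) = (y - 2)*(y + 2)^2*(y + 3)*(y + 4)*(y - 3)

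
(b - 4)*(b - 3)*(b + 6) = b^3 - b^2 - 30*b + 72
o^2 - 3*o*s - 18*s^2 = (o - 6*s)*(o + 3*s)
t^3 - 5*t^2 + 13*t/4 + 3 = (t - 4)*(t - 3/2)*(t + 1/2)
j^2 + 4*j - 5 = (j - 1)*(j + 5)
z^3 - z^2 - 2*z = z*(z - 2)*(z + 1)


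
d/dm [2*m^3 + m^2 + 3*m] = 6*m^2 + 2*m + 3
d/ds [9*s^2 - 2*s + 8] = 18*s - 2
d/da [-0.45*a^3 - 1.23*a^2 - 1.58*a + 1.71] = -1.35*a^2 - 2.46*a - 1.58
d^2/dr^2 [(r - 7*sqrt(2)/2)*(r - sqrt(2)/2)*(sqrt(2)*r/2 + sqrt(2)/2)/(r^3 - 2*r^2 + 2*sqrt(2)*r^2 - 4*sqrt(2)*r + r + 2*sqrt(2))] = (-24*r^4 + 6*sqrt(2)*r^4 - 48*r^3 + 27*sqrt(2)*r^3 - 246*sqrt(2)*r^2 + 156*r^2 - 48*r - 20*sqrt(2)*r - 468 + 335*sqrt(2))/(2*(r^7 - 4*r^6 + 6*sqrt(2)*r^6 - 24*sqrt(2)*r^5 + 30*r^5 - 100*r^4 + 52*sqrt(2)*r^4 - 88*sqrt(2)*r^3 + 145*r^3 - 96*r^2 + 102*sqrt(2)*r^2 - 64*sqrt(2)*r + 24*r + 16*sqrt(2)))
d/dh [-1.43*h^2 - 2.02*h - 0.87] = -2.86*h - 2.02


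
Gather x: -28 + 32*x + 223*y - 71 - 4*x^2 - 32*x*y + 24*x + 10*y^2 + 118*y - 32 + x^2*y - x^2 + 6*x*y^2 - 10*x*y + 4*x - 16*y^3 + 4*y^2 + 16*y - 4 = x^2*(y - 5) + x*(6*y^2 - 42*y + 60) - 16*y^3 + 14*y^2 + 357*y - 135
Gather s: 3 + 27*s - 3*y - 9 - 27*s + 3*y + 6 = 0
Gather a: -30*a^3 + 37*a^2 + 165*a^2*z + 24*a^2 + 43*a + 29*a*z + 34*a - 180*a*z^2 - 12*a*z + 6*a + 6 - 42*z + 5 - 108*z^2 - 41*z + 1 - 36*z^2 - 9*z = -30*a^3 + a^2*(165*z + 61) + a*(-180*z^2 + 17*z + 83) - 144*z^2 - 92*z + 12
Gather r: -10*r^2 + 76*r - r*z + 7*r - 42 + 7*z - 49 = -10*r^2 + r*(83 - z) + 7*z - 91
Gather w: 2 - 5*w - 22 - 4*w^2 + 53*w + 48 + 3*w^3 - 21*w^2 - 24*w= 3*w^3 - 25*w^2 + 24*w + 28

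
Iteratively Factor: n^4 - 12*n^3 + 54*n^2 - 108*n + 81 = (n - 3)*(n^3 - 9*n^2 + 27*n - 27) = (n - 3)^2*(n^2 - 6*n + 9) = (n - 3)^3*(n - 3)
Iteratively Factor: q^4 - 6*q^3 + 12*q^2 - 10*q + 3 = (q - 1)*(q^3 - 5*q^2 + 7*q - 3) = (q - 3)*(q - 1)*(q^2 - 2*q + 1) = (q - 3)*(q - 1)^2*(q - 1)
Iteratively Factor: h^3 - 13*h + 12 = (h - 1)*(h^2 + h - 12) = (h - 3)*(h - 1)*(h + 4)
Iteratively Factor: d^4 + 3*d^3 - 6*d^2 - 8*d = (d + 1)*(d^3 + 2*d^2 - 8*d) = (d + 1)*(d + 4)*(d^2 - 2*d) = (d - 2)*(d + 1)*(d + 4)*(d)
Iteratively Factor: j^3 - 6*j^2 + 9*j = (j - 3)*(j^2 - 3*j) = (j - 3)^2*(j)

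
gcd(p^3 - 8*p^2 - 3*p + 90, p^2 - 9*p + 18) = p - 6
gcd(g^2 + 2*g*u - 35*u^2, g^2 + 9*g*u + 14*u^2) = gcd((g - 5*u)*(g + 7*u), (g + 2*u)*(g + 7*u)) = g + 7*u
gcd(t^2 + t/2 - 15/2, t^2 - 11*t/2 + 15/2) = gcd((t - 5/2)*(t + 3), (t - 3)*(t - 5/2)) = t - 5/2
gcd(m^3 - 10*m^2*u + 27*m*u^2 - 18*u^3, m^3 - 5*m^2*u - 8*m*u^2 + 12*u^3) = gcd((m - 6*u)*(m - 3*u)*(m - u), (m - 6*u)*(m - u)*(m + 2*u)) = m^2 - 7*m*u + 6*u^2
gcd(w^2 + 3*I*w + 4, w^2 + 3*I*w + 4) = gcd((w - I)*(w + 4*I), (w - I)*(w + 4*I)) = w^2 + 3*I*w + 4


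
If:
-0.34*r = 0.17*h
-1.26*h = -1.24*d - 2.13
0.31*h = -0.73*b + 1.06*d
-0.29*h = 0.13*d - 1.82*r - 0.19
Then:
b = -2.17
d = -1.40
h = 0.31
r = -0.16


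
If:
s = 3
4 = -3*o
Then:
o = -4/3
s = 3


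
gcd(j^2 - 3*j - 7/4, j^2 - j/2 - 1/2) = j + 1/2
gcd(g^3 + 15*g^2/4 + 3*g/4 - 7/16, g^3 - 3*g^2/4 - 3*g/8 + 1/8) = g^2 + g/4 - 1/8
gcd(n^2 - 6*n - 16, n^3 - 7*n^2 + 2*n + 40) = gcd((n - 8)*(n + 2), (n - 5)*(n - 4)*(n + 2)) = n + 2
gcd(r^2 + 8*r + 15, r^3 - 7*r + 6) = r + 3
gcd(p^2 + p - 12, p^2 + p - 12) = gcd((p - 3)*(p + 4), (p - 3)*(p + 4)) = p^2 + p - 12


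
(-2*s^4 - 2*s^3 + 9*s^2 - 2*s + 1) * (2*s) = -4*s^5 - 4*s^4 + 18*s^3 - 4*s^2 + 2*s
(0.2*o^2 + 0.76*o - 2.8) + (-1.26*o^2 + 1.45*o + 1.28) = -1.06*o^2 + 2.21*o - 1.52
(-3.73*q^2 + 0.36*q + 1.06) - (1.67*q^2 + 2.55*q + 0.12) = -5.4*q^2 - 2.19*q + 0.94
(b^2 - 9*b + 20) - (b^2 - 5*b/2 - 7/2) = 47/2 - 13*b/2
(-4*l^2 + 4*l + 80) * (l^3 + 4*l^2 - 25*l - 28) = -4*l^5 - 12*l^4 + 196*l^3 + 332*l^2 - 2112*l - 2240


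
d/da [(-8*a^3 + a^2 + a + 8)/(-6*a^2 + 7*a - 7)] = (48*a^4 - 112*a^3 + 181*a^2 + 82*a - 63)/(36*a^4 - 84*a^3 + 133*a^2 - 98*a + 49)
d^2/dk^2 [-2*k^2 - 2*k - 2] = -4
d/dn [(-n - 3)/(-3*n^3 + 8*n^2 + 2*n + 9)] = (3*n^3 - 8*n^2 - 2*n + (n + 3)*(-9*n^2 + 16*n + 2) - 9)/(-3*n^3 + 8*n^2 + 2*n + 9)^2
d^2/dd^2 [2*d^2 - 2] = 4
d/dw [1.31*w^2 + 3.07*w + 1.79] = 2.62*w + 3.07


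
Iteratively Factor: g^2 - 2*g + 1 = (g - 1)*(g - 1)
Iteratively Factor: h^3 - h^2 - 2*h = (h + 1)*(h^2 - 2*h) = (h - 2)*(h + 1)*(h)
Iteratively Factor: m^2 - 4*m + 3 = (m - 3)*(m - 1)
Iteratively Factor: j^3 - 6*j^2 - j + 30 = (j - 3)*(j^2 - 3*j - 10) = (j - 5)*(j - 3)*(j + 2)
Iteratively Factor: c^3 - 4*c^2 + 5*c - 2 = (c - 2)*(c^2 - 2*c + 1) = (c - 2)*(c - 1)*(c - 1)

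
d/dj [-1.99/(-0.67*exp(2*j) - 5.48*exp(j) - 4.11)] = (-2.6666*exp(j) - 10.9052)*exp(j)/(0.67*exp(2*j) + 5.48*exp(j) + 4.11)^2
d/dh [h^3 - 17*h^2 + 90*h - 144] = 3*h^2 - 34*h + 90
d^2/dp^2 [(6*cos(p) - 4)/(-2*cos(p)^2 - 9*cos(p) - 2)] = 2*(108*sin(p)^4*cos(p) - 86*sin(p)^4 + 308*sin(p)^2 + 177*cos(p) - 27*cos(3*p) - 6*cos(5*p) + 194)/(-2*sin(p)^2 + 9*cos(p) + 4)^3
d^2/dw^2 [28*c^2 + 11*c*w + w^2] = 2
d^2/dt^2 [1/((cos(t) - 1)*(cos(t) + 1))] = (4*sin(t)^2 - 6)/sin(t)^4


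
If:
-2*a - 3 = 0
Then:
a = -3/2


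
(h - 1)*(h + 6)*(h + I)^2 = h^4 + 5*h^3 + 2*I*h^3 - 7*h^2 + 10*I*h^2 - 5*h - 12*I*h + 6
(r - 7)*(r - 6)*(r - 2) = r^3 - 15*r^2 + 68*r - 84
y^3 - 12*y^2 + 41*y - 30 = (y - 6)*(y - 5)*(y - 1)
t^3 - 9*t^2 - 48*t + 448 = (t - 8)^2*(t + 7)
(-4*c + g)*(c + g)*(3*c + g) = -12*c^3 - 13*c^2*g + g^3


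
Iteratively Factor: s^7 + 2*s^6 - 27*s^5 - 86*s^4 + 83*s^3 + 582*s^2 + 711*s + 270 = (s + 1)*(s^6 + s^5 - 28*s^4 - 58*s^3 + 141*s^2 + 441*s + 270) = (s + 1)*(s + 2)*(s^5 - s^4 - 26*s^3 - 6*s^2 + 153*s + 135) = (s + 1)^2*(s + 2)*(s^4 - 2*s^3 - 24*s^2 + 18*s + 135) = (s + 1)^2*(s + 2)*(s + 3)*(s^3 - 5*s^2 - 9*s + 45) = (s - 3)*(s + 1)^2*(s + 2)*(s + 3)*(s^2 - 2*s - 15) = (s - 3)*(s + 1)^2*(s + 2)*(s + 3)^2*(s - 5)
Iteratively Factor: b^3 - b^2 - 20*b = (b + 4)*(b^2 - 5*b) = (b - 5)*(b + 4)*(b)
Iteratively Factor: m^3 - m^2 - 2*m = (m)*(m^2 - m - 2) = m*(m - 2)*(m + 1)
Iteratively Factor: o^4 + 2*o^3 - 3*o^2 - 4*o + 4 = (o - 1)*(o^3 + 3*o^2 - 4) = (o - 1)^2*(o^2 + 4*o + 4) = (o - 1)^2*(o + 2)*(o + 2)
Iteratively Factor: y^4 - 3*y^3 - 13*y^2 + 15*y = (y + 3)*(y^3 - 6*y^2 + 5*y) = (y - 1)*(y + 3)*(y^2 - 5*y) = y*(y - 1)*(y + 3)*(y - 5)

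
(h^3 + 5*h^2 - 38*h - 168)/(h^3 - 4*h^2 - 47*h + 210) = (h + 4)/(h - 5)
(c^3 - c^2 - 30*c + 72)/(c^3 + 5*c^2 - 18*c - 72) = (c - 3)/(c + 3)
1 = 1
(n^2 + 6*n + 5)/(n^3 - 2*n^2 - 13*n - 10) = (n + 5)/(n^2 - 3*n - 10)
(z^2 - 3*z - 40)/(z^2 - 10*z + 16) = (z + 5)/(z - 2)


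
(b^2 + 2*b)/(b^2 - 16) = b*(b + 2)/(b^2 - 16)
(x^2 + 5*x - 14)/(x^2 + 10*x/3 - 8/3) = 3*(x^2 + 5*x - 14)/(3*x^2 + 10*x - 8)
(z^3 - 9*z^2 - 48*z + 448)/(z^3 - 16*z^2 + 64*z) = (z + 7)/z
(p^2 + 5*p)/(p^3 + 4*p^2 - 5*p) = 1/(p - 1)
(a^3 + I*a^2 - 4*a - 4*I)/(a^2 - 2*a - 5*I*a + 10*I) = (a^2 + a*(2 + I) + 2*I)/(a - 5*I)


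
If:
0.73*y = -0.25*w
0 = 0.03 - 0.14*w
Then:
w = 0.21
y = -0.07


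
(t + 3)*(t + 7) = t^2 + 10*t + 21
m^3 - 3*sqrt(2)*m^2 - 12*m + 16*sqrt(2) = (m - 4*sqrt(2))*(m - sqrt(2))*(m + 2*sqrt(2))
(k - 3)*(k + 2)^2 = k^3 + k^2 - 8*k - 12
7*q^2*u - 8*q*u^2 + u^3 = u*(-7*q + u)*(-q + u)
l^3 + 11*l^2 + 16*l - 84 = (l - 2)*(l + 6)*(l + 7)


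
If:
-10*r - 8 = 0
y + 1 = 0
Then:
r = -4/5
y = -1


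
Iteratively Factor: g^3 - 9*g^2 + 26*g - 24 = (g - 2)*(g^2 - 7*g + 12) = (g - 3)*(g - 2)*(g - 4)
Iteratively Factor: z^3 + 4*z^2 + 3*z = (z)*(z^2 + 4*z + 3) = z*(z + 1)*(z + 3)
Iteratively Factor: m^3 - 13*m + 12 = (m + 4)*(m^2 - 4*m + 3) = (m - 1)*(m + 4)*(m - 3)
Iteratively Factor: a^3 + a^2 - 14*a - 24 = (a + 2)*(a^2 - a - 12) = (a + 2)*(a + 3)*(a - 4)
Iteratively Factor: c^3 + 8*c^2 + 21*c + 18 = (c + 3)*(c^2 + 5*c + 6) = (c + 3)^2*(c + 2)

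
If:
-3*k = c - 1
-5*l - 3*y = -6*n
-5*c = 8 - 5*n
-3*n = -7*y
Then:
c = 7*y/3 - 8/5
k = 13/15 - 7*y/9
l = 11*y/5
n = 7*y/3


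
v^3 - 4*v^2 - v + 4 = (v - 4)*(v - 1)*(v + 1)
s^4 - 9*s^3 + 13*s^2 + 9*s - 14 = (s - 7)*(s - 2)*(s - 1)*(s + 1)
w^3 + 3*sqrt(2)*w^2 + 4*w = w*(w + sqrt(2))*(w + 2*sqrt(2))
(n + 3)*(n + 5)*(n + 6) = n^3 + 14*n^2 + 63*n + 90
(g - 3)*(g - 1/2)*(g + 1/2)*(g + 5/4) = g^4 - 7*g^3/4 - 4*g^2 + 7*g/16 + 15/16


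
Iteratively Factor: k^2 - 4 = (k - 2)*(k + 2)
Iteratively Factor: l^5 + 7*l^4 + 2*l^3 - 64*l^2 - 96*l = (l + 4)*(l^4 + 3*l^3 - 10*l^2 - 24*l) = (l - 3)*(l + 4)*(l^3 + 6*l^2 + 8*l) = (l - 3)*(l + 2)*(l + 4)*(l^2 + 4*l) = l*(l - 3)*(l + 2)*(l + 4)*(l + 4)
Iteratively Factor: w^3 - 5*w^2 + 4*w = (w - 1)*(w^2 - 4*w) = w*(w - 1)*(w - 4)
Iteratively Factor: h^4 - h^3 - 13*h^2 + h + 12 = (h + 1)*(h^3 - 2*h^2 - 11*h + 12) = (h + 1)*(h + 3)*(h^2 - 5*h + 4) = (h - 4)*(h + 1)*(h + 3)*(h - 1)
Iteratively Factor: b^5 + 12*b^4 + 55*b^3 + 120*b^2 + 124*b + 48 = (b + 2)*(b^4 + 10*b^3 + 35*b^2 + 50*b + 24) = (b + 2)*(b + 3)*(b^3 + 7*b^2 + 14*b + 8) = (b + 1)*(b + 2)*(b + 3)*(b^2 + 6*b + 8) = (b + 1)*(b + 2)*(b + 3)*(b + 4)*(b + 2)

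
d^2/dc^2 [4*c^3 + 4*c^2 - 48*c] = 24*c + 8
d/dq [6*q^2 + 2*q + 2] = 12*q + 2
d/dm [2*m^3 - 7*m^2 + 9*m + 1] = 6*m^2 - 14*m + 9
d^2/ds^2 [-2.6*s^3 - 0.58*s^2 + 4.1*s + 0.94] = -15.6*s - 1.16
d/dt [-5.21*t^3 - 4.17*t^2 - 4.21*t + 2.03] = -15.63*t^2 - 8.34*t - 4.21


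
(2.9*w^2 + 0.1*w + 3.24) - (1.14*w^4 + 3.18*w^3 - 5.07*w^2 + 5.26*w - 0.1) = -1.14*w^4 - 3.18*w^3 + 7.97*w^2 - 5.16*w + 3.34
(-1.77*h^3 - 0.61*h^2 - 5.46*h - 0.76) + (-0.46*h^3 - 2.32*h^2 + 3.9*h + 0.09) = -2.23*h^3 - 2.93*h^2 - 1.56*h - 0.67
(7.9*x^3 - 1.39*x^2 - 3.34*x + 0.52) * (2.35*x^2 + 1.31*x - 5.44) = 18.565*x^5 + 7.0825*x^4 - 52.6459*x^3 + 4.4082*x^2 + 18.8508*x - 2.8288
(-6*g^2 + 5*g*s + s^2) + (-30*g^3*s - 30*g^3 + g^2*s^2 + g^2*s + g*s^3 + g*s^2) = -30*g^3*s - 30*g^3 + g^2*s^2 + g^2*s - 6*g^2 + g*s^3 + g*s^2 + 5*g*s + s^2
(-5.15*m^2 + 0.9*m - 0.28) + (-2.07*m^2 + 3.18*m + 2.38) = -7.22*m^2 + 4.08*m + 2.1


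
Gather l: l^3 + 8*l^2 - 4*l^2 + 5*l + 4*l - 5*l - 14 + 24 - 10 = l^3 + 4*l^2 + 4*l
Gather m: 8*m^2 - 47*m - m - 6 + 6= 8*m^2 - 48*m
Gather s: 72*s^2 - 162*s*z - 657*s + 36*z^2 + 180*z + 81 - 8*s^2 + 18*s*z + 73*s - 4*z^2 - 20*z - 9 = 64*s^2 + s*(-144*z - 584) + 32*z^2 + 160*z + 72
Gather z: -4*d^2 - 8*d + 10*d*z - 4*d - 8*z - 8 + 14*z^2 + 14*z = -4*d^2 - 12*d + 14*z^2 + z*(10*d + 6) - 8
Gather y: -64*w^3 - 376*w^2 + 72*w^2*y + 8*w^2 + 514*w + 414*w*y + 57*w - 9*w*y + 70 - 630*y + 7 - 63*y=-64*w^3 - 368*w^2 + 571*w + y*(72*w^2 + 405*w - 693) + 77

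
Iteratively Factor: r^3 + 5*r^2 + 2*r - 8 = (r - 1)*(r^2 + 6*r + 8) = (r - 1)*(r + 4)*(r + 2)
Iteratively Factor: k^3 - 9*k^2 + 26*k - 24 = (k - 3)*(k^2 - 6*k + 8) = (k - 4)*(k - 3)*(k - 2)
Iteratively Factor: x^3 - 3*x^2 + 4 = (x - 2)*(x^2 - x - 2) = (x - 2)*(x + 1)*(x - 2)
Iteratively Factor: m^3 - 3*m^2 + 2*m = (m - 1)*(m^2 - 2*m) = m*(m - 1)*(m - 2)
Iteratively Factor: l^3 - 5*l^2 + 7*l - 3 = (l - 1)*(l^2 - 4*l + 3) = (l - 3)*(l - 1)*(l - 1)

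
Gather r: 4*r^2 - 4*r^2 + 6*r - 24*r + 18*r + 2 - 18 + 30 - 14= 0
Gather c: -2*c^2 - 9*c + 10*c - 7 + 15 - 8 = -2*c^2 + c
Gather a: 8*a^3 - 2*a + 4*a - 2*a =8*a^3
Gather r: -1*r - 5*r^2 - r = -5*r^2 - 2*r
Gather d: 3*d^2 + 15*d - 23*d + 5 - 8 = 3*d^2 - 8*d - 3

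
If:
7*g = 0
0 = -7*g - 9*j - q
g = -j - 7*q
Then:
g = 0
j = 0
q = 0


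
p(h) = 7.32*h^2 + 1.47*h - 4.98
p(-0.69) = -2.51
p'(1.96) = 30.16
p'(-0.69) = -8.63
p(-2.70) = 44.41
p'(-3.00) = -42.45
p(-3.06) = 59.06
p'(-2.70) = -38.06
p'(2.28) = 34.85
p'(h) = 14.64*h + 1.47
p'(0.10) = 2.93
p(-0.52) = -3.77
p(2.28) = 36.42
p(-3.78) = 94.05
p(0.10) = -4.76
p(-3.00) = 56.49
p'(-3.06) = -43.33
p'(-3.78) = -53.87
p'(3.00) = 45.39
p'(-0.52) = -6.14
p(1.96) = 26.02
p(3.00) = 65.31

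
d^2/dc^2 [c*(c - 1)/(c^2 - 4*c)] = 6/(c^3 - 12*c^2 + 48*c - 64)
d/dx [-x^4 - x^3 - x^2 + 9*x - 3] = -4*x^3 - 3*x^2 - 2*x + 9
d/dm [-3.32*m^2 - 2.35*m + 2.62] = -6.64*m - 2.35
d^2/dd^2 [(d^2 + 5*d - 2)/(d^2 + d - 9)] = 2*(4*d^3 + 21*d^2 + 129*d + 106)/(d^6 + 3*d^5 - 24*d^4 - 53*d^3 + 216*d^2 + 243*d - 729)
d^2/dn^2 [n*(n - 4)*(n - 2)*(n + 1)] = 12*n^2 - 30*n + 4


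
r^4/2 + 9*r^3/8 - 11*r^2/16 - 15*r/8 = r*(r/2 + 1)*(r - 5/4)*(r + 3/2)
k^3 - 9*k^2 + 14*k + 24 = (k - 6)*(k - 4)*(k + 1)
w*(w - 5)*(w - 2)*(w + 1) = w^4 - 6*w^3 + 3*w^2 + 10*w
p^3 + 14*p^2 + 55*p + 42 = (p + 1)*(p + 6)*(p + 7)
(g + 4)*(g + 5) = g^2 + 9*g + 20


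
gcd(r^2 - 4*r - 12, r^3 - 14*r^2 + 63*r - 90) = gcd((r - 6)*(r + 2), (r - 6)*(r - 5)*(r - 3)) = r - 6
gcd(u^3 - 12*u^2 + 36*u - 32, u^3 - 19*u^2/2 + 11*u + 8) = u^2 - 10*u + 16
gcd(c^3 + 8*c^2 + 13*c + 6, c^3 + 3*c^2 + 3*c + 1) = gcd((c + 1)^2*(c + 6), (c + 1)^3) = c^2 + 2*c + 1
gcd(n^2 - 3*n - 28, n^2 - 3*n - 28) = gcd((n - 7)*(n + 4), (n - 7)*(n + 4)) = n^2 - 3*n - 28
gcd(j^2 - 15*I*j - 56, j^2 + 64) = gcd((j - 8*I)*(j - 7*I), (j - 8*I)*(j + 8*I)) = j - 8*I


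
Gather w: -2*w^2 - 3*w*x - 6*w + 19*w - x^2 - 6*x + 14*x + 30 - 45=-2*w^2 + w*(13 - 3*x) - x^2 + 8*x - 15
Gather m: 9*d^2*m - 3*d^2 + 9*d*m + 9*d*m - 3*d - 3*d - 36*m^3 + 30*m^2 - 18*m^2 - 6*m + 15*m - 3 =-3*d^2 - 6*d - 36*m^3 + 12*m^2 + m*(9*d^2 + 18*d + 9) - 3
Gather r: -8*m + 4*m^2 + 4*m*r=4*m^2 + 4*m*r - 8*m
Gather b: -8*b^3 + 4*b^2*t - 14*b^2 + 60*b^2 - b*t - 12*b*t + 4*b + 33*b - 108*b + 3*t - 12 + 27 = -8*b^3 + b^2*(4*t + 46) + b*(-13*t - 71) + 3*t + 15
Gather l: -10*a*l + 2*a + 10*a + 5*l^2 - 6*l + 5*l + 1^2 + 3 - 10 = 12*a + 5*l^2 + l*(-10*a - 1) - 6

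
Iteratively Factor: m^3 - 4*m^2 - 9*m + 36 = (m - 3)*(m^2 - m - 12) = (m - 3)*(m + 3)*(m - 4)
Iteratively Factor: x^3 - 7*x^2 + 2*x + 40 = (x + 2)*(x^2 - 9*x + 20) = (x - 5)*(x + 2)*(x - 4)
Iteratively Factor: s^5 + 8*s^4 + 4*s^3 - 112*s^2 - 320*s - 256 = (s - 4)*(s^4 + 12*s^3 + 52*s^2 + 96*s + 64) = (s - 4)*(s + 4)*(s^3 + 8*s^2 + 20*s + 16) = (s - 4)*(s + 4)^2*(s^2 + 4*s + 4) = (s - 4)*(s + 2)*(s + 4)^2*(s + 2)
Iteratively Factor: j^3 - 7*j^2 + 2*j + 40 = (j - 4)*(j^2 - 3*j - 10) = (j - 4)*(j + 2)*(j - 5)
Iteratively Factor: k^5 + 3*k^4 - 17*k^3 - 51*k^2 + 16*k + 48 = (k - 1)*(k^4 + 4*k^3 - 13*k^2 - 64*k - 48) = (k - 1)*(k + 1)*(k^3 + 3*k^2 - 16*k - 48) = (k - 4)*(k - 1)*(k + 1)*(k^2 + 7*k + 12) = (k - 4)*(k - 1)*(k + 1)*(k + 4)*(k + 3)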